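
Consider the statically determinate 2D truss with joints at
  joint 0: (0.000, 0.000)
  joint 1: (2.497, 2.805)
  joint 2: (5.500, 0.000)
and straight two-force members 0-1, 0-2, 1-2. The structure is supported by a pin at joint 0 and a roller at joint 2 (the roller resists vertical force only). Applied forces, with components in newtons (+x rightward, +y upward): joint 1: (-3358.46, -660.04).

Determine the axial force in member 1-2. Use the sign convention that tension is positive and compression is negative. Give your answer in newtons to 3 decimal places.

N=3 nodes, M=3 members, R=3 reactions → 2N=6, M+R=6
member 0 (0-1): L=3.7554, (cx,cy)=(0.6649,0.7469)
member 1 (0-2): L=5.5000, (cx,cy)=(1.0000,0.0000)
member 2 (1-2): L=4.1093, (cx,cy)=(0.7308,-0.6826)
solve A·x = −loads:
  F[0-1] = -2775.6447 N (compression)
  F[0-2] = -1512.9087 N (compression)
  F[1-2] = +2070.2424 N (tension)
  Rx@0 = +3358.4600 N
  Ry@0 = +2073.1964 N
  Ry@2 = -1413.1564 N

2070.242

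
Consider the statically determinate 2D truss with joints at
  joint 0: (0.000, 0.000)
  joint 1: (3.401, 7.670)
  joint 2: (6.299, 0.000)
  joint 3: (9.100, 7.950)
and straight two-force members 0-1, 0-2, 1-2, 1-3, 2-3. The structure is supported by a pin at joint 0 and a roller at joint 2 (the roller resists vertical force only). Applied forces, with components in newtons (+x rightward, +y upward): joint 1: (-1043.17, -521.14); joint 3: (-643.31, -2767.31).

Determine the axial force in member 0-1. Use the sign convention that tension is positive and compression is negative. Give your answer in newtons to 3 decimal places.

N=4 nodes, M=5 members, R=3 reactions → 2N=8, M+R=8
member 0 (0-1): L=8.3902, (cx,cy)=(0.4054,0.9142)
member 1 (0-2): L=6.2990, (cx,cy)=(1.0000,0.0000)
member 2 (1-2): L=8.1992, (cx,cy)=(0.3534,-0.9355)
member 3 (1-3): L=5.7059, (cx,cy)=(0.9988,0.0491)
member 4 (2-3): L=8.4290, (cx,cy)=(0.3323,0.9432)
solve A·x = −loads:
  F[0-1] = -1193.8355 N (compression)
  F[0-2] = -1202.5550 N (compression)
  F[1-2] = +627.2891 N (tension)
  F[1-3] = +337.9381 N (tension)
  F[2-3] = -2951.6286 N (compression)
  Rx@0 = +1686.4800 N
  Ry@0 = +1091.3569 N
  Ry@2 = +2197.0931 N

-1193.835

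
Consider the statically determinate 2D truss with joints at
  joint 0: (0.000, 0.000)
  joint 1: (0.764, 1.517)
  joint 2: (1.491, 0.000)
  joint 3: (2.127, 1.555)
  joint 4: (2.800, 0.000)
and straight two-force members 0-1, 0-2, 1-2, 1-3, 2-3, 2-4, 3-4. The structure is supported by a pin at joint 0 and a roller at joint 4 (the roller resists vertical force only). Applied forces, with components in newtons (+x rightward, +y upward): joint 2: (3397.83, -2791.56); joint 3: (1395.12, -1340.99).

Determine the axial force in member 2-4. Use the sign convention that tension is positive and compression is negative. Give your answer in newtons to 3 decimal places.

1419.562

N=5 nodes, M=7 members, R=3 reactions → 2N=10, M+R=10
member 0 (0-1): L=1.6985, (cx,cy)=(0.4498,0.8931)
member 1 (0-2): L=1.4910, (cx,cy)=(1.0000,0.0000)
member 2 (1-2): L=1.6822, (cx,cy)=(0.4322,-0.9018)
member 3 (1-3): L=1.3635, (cx,cy)=(0.9996,0.0279)
member 4 (2-3): L=1.6800, (cx,cy)=(0.3786,0.9256)
member 5 (2-4): L=1.3090, (cx,cy)=(1.0000,0.0000)
member 6 (3-4): L=1.6944, (cx,cy)=(0.3972,-0.9177)
solve A·x = −loads:
  F[0-1] = -954.6009 N (compression)
  F[0-2] = +5222.3316 N (tension)
  F[1-2] = +919.8649 N (tension)
  F[1-3] = -827.2414 N (compression)
  F[2-3] = +2119.7985 N (tension)
  F[2-4] = +1419.5622 N (tension)
  F[3-4] = -3573.9829 N (compression)
  Rx@0 = -4792.9500 N
  Ry@0 = +852.5810 N
  Ry@4 = +3279.9690 N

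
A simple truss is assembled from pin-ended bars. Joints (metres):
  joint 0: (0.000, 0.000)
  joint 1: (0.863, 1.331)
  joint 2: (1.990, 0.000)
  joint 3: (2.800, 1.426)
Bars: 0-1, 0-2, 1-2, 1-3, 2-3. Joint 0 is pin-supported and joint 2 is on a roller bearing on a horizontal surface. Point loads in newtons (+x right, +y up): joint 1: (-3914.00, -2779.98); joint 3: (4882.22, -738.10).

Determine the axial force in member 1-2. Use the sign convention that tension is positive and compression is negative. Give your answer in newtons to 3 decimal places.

N=4 nodes, M=5 members, R=3 reactions → 2N=8, M+R=8
member 0 (0-1): L=1.5863, (cx,cy)=(0.5440,0.8391)
member 1 (0-2): L=1.9900, (cx,cy)=(1.0000,0.0000)
member 2 (1-2): L=1.7440, (cx,cy)=(0.6462,-0.7632)
member 3 (1-3): L=1.9393, (cx,cy)=(0.9988,0.0490)
member 4 (2-3): L=1.6400, (cx,cy)=(0.4939,0.8695)
solve A·x = −loads:
  F[0-1] = -468.7361 N (compression)
  F[0-2] = +1223.2290 N (tension)
  F[1-2] = -2776.8688 N (compression)
  F[1-3] = +5459.9564 N (tension)
  F[2-3] = -1156.4612 N (compression)
  Rx@0 = -968.2200 N
  Ry@0 = +393.2989 N
  Ry@2 = +3124.7811 N

-2776.869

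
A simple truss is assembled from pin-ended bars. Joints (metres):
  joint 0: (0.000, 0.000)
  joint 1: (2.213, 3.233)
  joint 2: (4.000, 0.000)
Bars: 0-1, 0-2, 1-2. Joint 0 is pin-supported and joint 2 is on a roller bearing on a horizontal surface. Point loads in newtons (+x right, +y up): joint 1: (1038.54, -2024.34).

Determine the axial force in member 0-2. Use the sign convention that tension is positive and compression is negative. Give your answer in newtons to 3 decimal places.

N=3 nodes, M=3 members, R=3 reactions → 2N=6, M+R=6
member 0 (0-1): L=3.9179, (cx,cy)=(0.5648,0.8252)
member 1 (0-2): L=4.0000, (cx,cy)=(1.0000,0.0000)
member 2 (1-2): L=3.6940, (cx,cy)=(0.4838,-0.8752)
solve A·x = −loads:
  F[0-1] = -78.7377 N (compression)
  F[0-2] = +1083.0149 N (tension)
  F[1-2] = -2238.7578 N (compression)
  Rx@0 = -1038.5400 N
  Ry@0 = +64.9739 N
  Ry@2 = +1959.3661 N

1083.015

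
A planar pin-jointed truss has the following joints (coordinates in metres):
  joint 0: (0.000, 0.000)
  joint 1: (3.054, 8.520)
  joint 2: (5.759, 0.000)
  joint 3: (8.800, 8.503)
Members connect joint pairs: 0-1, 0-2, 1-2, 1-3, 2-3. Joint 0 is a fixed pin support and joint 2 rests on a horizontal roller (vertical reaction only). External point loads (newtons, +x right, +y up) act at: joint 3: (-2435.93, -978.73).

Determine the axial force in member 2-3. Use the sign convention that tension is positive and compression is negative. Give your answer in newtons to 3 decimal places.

-1045.987

N=4 nodes, M=5 members, R=3 reactions → 2N=8, M+R=8
member 0 (0-1): L=9.0508, (cx,cy)=(0.3374,0.9414)
member 1 (0-2): L=5.7590, (cx,cy)=(1.0000,0.0000)
member 2 (1-2): L=8.9391, (cx,cy)=(0.3026,-0.9531)
member 3 (1-3): L=5.7460, (cx,cy)=(1.0000,-0.0030)
member 4 (2-3): L=9.0304, (cx,cy)=(0.3368,0.9416)
solve A·x = −loads:
  F[0-1] = -3271.6477 N (compression)
  F[0-2] = -1331.9843 N (compression)
  F[1-2] = +3237.7305 N (tension)
  F[1-3] = -2083.7028 N (compression)
  F[2-3] = -1045.9867 N (compression)
  Rx@0 = +2435.9300 N
  Ry@0 = +3079.7699 N
  Ry@2 = -2101.0399 N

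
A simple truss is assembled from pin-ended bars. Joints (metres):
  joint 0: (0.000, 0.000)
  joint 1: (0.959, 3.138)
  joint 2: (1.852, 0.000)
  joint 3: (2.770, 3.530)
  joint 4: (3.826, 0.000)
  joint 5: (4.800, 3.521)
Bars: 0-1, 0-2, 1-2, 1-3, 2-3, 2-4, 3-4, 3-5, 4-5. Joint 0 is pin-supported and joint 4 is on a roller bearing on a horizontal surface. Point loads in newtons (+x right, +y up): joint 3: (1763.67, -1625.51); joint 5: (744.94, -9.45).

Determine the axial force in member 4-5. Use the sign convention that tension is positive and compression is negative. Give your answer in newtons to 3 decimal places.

-6.370

N=6 nodes, M=9 members, R=3 reactions → 2N=12, M+R=12
member 0 (0-1): L=3.2813, (cx,cy)=(0.2923,0.9563)
member 1 (0-2): L=1.8520, (cx,cy)=(1.0000,0.0000)
member 2 (1-2): L=3.2626, (cx,cy)=(0.2737,-0.9618)
member 3 (1-3): L=1.8529, (cx,cy)=(0.9774,0.2116)
member 4 (2-3): L=3.6474, (cx,cy)=(0.2517,0.9678)
member 5 (2-4): L=1.9740, (cx,cy)=(1.0000,0.0000)
member 6 (3-4): L=3.6846, (cx,cy)=(0.2866,-0.9581)
member 7 (3-5): L=2.0300, (cx,cy)=(1.0000,-0.0044)
member 8 (4-5): L=3.6532, (cx,cy)=(0.2666,0.9638)
solve A·x = −loads:
  F[0-1] = +1951.7514 N (tension)
  F[0-2] = +1938.1814 N (tension)
  F[1-2] = -1707.1119 N (compression)
  F[1-3] = +1061.7112 N (tension)
  F[2-3] = +1696.5346 N (tension)
  F[2-4] = +1043.9369 N (tension)
  F[3-4] = -3648.4032 N (compression)
  F[3-5] = +746.6458 N (tension)
  F[4-5] = -6.3704 N (compression)
  Rx@0 = -2508.6100 N
  Ry@0 = -1866.5328 N
  Ry@4 = +3501.4928 N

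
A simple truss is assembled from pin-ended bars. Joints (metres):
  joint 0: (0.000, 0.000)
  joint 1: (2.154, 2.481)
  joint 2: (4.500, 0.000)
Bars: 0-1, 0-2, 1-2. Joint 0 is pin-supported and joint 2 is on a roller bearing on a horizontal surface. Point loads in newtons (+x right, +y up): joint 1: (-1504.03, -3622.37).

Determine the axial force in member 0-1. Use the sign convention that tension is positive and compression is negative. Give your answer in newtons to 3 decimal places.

N=3 nodes, M=3 members, R=3 reactions → 2N=6, M+R=6
member 0 (0-1): L=3.2856, (cx,cy)=(0.6556,0.7551)
member 1 (0-2): L=4.5000, (cx,cy)=(1.0000,0.0000)
member 2 (1-2): L=3.4145, (cx,cy)=(0.6871,-0.7266)
solve A·x = −loads:
  F[0-1] = -3599.0268 N (compression)
  F[0-2] = +855.4587 N (tension)
  F[1-2] = -1245.0969 N (compression)
  Rx@0 = +1504.0300 N
  Ry@0 = +2717.6841 N
  Ry@2 = +904.6859 N

-3599.027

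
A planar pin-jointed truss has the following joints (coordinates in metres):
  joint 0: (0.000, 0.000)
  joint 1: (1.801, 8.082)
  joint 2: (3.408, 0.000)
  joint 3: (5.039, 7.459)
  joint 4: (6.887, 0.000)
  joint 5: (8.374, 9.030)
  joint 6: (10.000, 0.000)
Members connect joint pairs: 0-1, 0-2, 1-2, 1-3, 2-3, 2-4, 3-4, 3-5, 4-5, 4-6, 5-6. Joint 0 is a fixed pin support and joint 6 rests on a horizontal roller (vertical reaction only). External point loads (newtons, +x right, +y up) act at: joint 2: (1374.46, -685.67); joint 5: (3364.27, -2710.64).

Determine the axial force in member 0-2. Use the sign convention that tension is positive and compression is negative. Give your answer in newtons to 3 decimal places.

N=7 nodes, M=11 members, R=3 reactions → 2N=14, M+R=14
member 0 (0-1): L=8.2802, (cx,cy)=(0.2175,0.9761)
member 1 (0-2): L=3.4080, (cx,cy)=(1.0000,0.0000)
member 2 (1-2): L=8.2402, (cx,cy)=(0.1950,-0.9808)
member 3 (1-3): L=3.2974, (cx,cy)=(0.9820,-0.1889)
member 4 (2-3): L=7.6352, (cx,cy)=(0.2136,0.9769)
member 5 (2-4): L=3.4790, (cx,cy)=(1.0000,0.0000)
member 6 (3-4): L=7.6845, (cx,cy)=(0.2405,-0.9707)
member 7 (3-5): L=3.6865, (cx,cy)=(0.9047,0.4261)
member 8 (4-5): L=9.1516, (cx,cy)=(0.1625,0.9867)
member 9 (4-6): L=3.1130, (cx,cy)=(1.0000,0.0000)
member 10 (5-6): L=9.1752, (cx,cy)=(0.1772,-0.9842)
solve A·x = −loads:
  F[0-1] = +2197.8098 N (tension)
  F[0-2] = +4260.6935 N (tension)
  F[1-2] = -2371.6968 N (compression)
  F[1-3] = +957.8138 N (tension)
  F[2-3] = +3082.9906 N (tension)
  F[2-4] = +1765.1346 N (tension)
  F[3-4] = -1916.6863 N (compression)
  F[3-5] = +2277.1911 N (tension)
  F[4-5] = +1885.4940 N (tension)
  F[4-6] = +997.8386 N (tension)
  F[5-6] = -5630.6240 N (compression)
  Rx@0 = -4738.7300 N
  Ry@0 = -2145.1921 N
  Ry@6 = +5541.5021 N

4260.694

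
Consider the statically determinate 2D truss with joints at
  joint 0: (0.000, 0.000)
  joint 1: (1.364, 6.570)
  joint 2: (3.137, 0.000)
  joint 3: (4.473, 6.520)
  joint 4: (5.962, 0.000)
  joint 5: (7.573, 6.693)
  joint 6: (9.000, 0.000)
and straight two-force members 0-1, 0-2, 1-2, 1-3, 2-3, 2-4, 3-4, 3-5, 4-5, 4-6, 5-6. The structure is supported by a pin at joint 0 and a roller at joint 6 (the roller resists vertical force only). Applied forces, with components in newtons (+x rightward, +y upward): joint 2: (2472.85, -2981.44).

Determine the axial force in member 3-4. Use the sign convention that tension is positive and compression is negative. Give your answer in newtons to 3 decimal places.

-1093.322

N=7 nodes, M=11 members, R=3 reactions → 2N=14, M+R=14
member 0 (0-1): L=6.7101, (cx,cy)=(0.2033,0.9791)
member 1 (0-2): L=3.1370, (cx,cy)=(1.0000,0.0000)
member 2 (1-2): L=6.8050, (cx,cy)=(0.2605,-0.9655)
member 3 (1-3): L=3.1094, (cx,cy)=(0.9999,-0.0161)
member 4 (2-3): L=6.6555, (cx,cy)=(0.2007,0.9796)
member 5 (2-4): L=2.8250, (cx,cy)=(1.0000,0.0000)
member 6 (3-4): L=6.6879, (cx,cy)=(0.2226,-0.9749)
member 7 (3-5): L=3.1048, (cx,cy)=(0.9984,0.0557)
member 8 (4-5): L=6.8842, (cx,cy)=(0.2340,0.9722)
member 9 (4-6): L=3.0380, (cx,cy)=(1.0000,0.0000)
member 10 (5-6): L=6.8434, (cx,cy)=(0.2085,-0.9780)
solve A·x = −loads:
  F[0-1] = -1983.6583 N (compression)
  F[0-2] = +2876.0797 N (tension)
  F[1-2] = +2027.2378 N (tension)
  F[1-3] = -931.5319 N (compression)
  F[2-3] = +1045.4992 N (tension)
  F[2-4] = +721.5409 N (tension)
  F[3-4] = -1093.3218 N (compression)
  F[3-5] = -478.8654 N (compression)
  F[4-5] = +1096.3215 N (tension)
  F[4-6] = +221.5650 N (tension)
  F[5-6] = -1062.5547 N (compression)
  Rx@0 = -2472.8500 N
  Ry@0 = +1942.2425 N
  Ry@6 = +1039.1975 N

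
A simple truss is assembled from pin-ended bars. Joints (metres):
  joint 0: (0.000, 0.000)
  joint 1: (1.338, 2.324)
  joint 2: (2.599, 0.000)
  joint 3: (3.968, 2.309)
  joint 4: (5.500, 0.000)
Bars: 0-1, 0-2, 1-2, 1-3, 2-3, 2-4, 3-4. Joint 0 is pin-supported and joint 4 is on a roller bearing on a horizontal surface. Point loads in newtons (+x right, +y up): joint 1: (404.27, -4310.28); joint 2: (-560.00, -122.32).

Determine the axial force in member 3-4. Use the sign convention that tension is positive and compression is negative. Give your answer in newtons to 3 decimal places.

N=5 nodes, M=7 members, R=3 reactions → 2N=10, M+R=10
member 0 (0-1): L=2.6816, (cx,cy)=(0.4989,0.8666)
member 1 (0-2): L=2.5990, (cx,cy)=(1.0000,0.0000)
member 2 (1-2): L=2.6441, (cx,cy)=(0.4769,-0.8789)
member 3 (1-3): L=2.6300, (cx,cy)=(1.0000,-0.0057)
member 4 (2-3): L=2.6843, (cx,cy)=(0.5100,0.8602)
member 5 (2-4): L=2.9010, (cx,cy)=(1.0000,0.0000)
member 6 (3-4): L=2.7710, (cx,cy)=(0.5529,-0.8333)
solve A·x = −loads:
  F[0-1] = -3640.9934 N (compression)
  F[0-2] = +1660.9344 N (tension)
  F[1-2] = -1303.5536 N (compression)
  F[1-3] = -1599.2741 N (compression)
  F[2-3] = +1474.2050 N (tension)
  F[2-4] = +847.4088 N (tension)
  F[3-4] = -1532.7544 N (compression)
  Rx@0 = +155.7300 N
  Ry@0 = +3155.4022 N
  Ry@4 = +1277.1978 N

-1532.754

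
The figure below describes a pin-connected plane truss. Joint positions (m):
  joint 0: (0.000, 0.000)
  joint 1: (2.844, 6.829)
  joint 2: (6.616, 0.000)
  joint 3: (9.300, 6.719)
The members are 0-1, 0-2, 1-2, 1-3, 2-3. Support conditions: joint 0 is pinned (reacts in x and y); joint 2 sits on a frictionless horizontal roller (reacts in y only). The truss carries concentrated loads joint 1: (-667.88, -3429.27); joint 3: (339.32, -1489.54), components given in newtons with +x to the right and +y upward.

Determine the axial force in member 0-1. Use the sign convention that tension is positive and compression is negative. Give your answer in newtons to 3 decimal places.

N=4 nodes, M=5 members, R=3 reactions → 2N=8, M+R=8
member 0 (0-1): L=7.3975, (cx,cy)=(0.3845,0.9231)
member 1 (0-2): L=6.6160, (cx,cy)=(1.0000,0.0000)
member 2 (1-2): L=7.8015, (cx,cy)=(0.4835,-0.8753)
member 3 (1-3): L=6.4569, (cx,cy)=(0.9999,-0.0170)
member 4 (2-3): L=7.2352, (cx,cy)=(0.3710,0.9286)
solve A·x = −loads:
  F[0-1] = -1836.8062 N (compression)
  F[0-2] = +377.6042 N (tension)
  F[1-2] = -1998.5746 N (compression)
  F[1-3] = +928.1563 N (tension)
  F[2-3] = -1586.9605 N (compression)
  Rx@0 = +328.5600 N
  Ry@0 = +1695.6382 N
  Ry@2 = +3223.1718 N

-1836.806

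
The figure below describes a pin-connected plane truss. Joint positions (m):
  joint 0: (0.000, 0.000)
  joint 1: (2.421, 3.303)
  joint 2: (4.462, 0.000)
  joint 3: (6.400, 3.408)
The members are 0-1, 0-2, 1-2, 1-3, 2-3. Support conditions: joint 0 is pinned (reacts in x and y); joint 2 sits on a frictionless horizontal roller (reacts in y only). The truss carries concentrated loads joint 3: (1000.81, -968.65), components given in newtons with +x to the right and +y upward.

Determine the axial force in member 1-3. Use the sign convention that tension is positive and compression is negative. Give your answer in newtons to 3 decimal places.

1575.832

N=4 nodes, M=5 members, R=3 reactions → 2N=8, M+R=8
member 0 (0-1): L=4.0952, (cx,cy)=(0.5912,0.8065)
member 1 (0-2): L=4.4620, (cx,cy)=(1.0000,0.0000)
member 2 (1-2): L=3.8827, (cx,cy)=(0.5257,-0.8507)
member 3 (1-3): L=3.9804, (cx,cy)=(0.9997,0.0264)
member 4 (2-3): L=3.9205, (cx,cy)=(0.4943,0.8693)
solve A·x = −loads:
  F[0-1] = +1469.3788 N (tension)
  F[0-2] = +132.1528 N (tension)
  F[1-2] = -1344.2573 N (compression)
  F[1-3] = +1575.8318 N (tension)
  F[2-3] = -1162.1372 N (compression)
  Rx@0 = -1000.8100 N
  Ry@0 = -1185.1197 N
  Ry@2 = +2153.7697 N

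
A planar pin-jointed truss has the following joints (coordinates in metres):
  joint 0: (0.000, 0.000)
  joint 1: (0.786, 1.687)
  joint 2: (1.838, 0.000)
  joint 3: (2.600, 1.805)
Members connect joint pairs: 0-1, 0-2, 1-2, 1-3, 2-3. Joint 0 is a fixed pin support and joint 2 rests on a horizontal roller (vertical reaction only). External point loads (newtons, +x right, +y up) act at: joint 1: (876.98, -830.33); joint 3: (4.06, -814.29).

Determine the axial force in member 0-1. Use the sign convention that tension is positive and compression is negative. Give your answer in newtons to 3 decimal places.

N=4 nodes, M=5 members, R=3 reactions → 2N=8, M+R=8
member 0 (0-1): L=1.8611, (cx,cy)=(0.4223,0.9064)
member 1 (0-2): L=1.8380, (cx,cy)=(1.0000,0.0000)
member 2 (1-2): L=1.9881, (cx,cy)=(0.5291,-0.8485)
member 3 (1-3): L=1.8178, (cx,cy)=(0.9979,0.0649)
member 4 (2-3): L=1.9593, (cx,cy)=(0.3889,0.9213)
solve A·x = −loads:
  F[0-1] = +740.5420 N (tension)
  F[0-2] = +568.2895 N (tension)
  F[1-2] = -1742.2094 N (compression)
  F[1-3] = +358.3984 N (tension)
  F[2-3] = -909.1305 N (compression)
  Rx@0 = -881.0400 N
  Ry@0 = -671.2597 N
  Ry@2 = +2315.8797 N

740.542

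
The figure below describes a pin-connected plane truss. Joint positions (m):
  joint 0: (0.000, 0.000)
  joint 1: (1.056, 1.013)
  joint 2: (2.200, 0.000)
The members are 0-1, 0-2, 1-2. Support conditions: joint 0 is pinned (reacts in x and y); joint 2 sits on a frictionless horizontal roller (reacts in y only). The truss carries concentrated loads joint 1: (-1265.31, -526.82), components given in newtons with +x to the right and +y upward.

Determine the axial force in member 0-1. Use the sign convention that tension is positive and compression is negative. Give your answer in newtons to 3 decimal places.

-1237.342

N=3 nodes, M=3 members, R=3 reactions → 2N=6, M+R=6
member 0 (0-1): L=1.4633, (cx,cy)=(0.7216,0.6923)
member 1 (0-2): L=2.2000, (cx,cy)=(1.0000,0.0000)
member 2 (1-2): L=1.5280, (cx,cy)=(0.7487,-0.6629)
solve A·x = −loads:
  F[0-1] = -1237.3419 N (compression)
  F[0-2] = -372.3863 N (compression)
  F[1-2] = +497.3960 N (tension)
  Rx@0 = +1265.3100 N
  Ry@0 = +856.5641 N
  Ry@2 = -329.7441 N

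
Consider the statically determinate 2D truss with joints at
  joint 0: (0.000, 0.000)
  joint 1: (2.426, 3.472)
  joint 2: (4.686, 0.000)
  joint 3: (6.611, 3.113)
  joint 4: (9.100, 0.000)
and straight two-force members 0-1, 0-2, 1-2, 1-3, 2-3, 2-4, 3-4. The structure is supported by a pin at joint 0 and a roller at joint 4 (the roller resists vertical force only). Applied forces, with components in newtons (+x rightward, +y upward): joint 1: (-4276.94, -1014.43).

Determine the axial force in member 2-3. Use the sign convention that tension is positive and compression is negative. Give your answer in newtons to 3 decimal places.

-1415.755

N=5 nodes, M=7 members, R=3 reactions → 2N=10, M+R=10
member 0 (0-1): L=4.2356, (cx,cy)=(0.5728,0.8197)
member 1 (0-2): L=4.6860, (cx,cy)=(1.0000,0.0000)
member 2 (1-2): L=4.1428, (cx,cy)=(0.5455,-0.8381)
member 3 (1-3): L=4.2004, (cx,cy)=(0.9963,-0.0855)
member 4 (2-3): L=3.6601, (cx,cy)=(0.5259,0.8505)
member 5 (2-4): L=4.4140, (cx,cy)=(1.0000,0.0000)
member 6 (3-4): L=3.9857, (cx,cy)=(0.6245,-0.7810)
solve A·x = −loads:
  F[0-1] = -2898.3162 N (compression)
  F[0-2] = -2616.8861 N (compression)
  F[1-2] = +1436.7535 N (tension)
  F[1-3] = +1839.8243 N (tension)
  F[2-3] = -1415.7547 N (compression)
  F[2-4] = -1088.4892 N (compression)
  F[3-4] = +1743.0305 N (tension)
  Rx@0 = +4276.9400 N
  Ry@0 = +2375.8068 N
  Ry@4 = -1361.3768 N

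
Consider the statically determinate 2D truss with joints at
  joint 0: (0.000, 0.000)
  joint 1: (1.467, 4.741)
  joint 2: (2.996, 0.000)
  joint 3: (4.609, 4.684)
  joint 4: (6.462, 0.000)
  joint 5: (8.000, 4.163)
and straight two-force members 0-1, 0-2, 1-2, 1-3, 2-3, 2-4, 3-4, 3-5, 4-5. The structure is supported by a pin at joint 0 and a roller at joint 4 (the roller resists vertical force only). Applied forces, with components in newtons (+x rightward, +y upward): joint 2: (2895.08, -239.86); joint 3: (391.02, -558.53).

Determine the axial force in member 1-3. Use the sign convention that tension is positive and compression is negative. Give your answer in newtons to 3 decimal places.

-3.421

N=6 nodes, M=9 members, R=3 reactions → 2N=12, M+R=12
member 0 (0-1): L=4.9628, (cx,cy)=(0.2956,0.9553)
member 1 (0-2): L=2.9960, (cx,cy)=(1.0000,0.0000)
member 2 (1-2): L=4.9815, (cx,cy)=(0.3069,-0.9517)
member 3 (1-3): L=3.1425, (cx,cy)=(0.9998,-0.0181)
member 4 (2-3): L=4.9540, (cx,cy)=(0.3256,0.9455)
member 5 (2-4): L=3.4660, (cx,cy)=(1.0000,0.0000)
member 6 (3-4): L=5.0372, (cx,cy)=(0.3679,-0.9299)
member 7 (3-5): L=3.4308, (cx,cy)=(0.9884,-0.1519)
member 8 (4-5): L=4.4380, (cx,cy)=(0.3466,0.9380)
solve A·x = −loads:
  F[0-1] = -5.6329 N (compression)
  F[0-2] = +3287.7651 N (tension)
  F[1-2] = +5.7193 N (tension)
  F[1-3] = -3.4211 N (compression)
  F[2-3] = +247.9268 N (tension)
  F[2-4] = +313.7159 N (tension)
  F[3-4] = -852.8075 N (compression)
  F[3-5] = -0.0000 N (compression)
  F[4-5] = +0.0000 N (tension)
  Rx@0 = -3286.1000 N
  Ry@0 = +5.3812 N
  Ry@4 = +793.0088 N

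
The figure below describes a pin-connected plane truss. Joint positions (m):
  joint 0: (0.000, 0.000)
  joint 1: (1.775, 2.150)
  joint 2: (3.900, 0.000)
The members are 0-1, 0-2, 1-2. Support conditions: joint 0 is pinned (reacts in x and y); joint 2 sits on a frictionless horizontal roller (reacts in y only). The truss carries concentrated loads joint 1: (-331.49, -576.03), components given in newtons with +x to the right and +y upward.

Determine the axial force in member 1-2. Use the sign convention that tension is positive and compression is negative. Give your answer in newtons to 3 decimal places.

N=3 nodes, M=3 members, R=3 reactions → 2N=6, M+R=6
member 0 (0-1): L=2.7880, (cx,cy)=(0.6366,0.7712)
member 1 (0-2): L=3.9000, (cx,cy)=(1.0000,0.0000)
member 2 (1-2): L=3.0229, (cx,cy)=(0.7030,-0.7112)
solve A·x = −loads:
  F[0-1] = -643.9797 N (compression)
  F[0-2] = +78.4995 N (tension)
  F[1-2] = -111.6700 N (compression)
  Rx@0 = +331.4900 N
  Ry@0 = +496.6070 N
  Ry@2 = +79.4230 N

-111.670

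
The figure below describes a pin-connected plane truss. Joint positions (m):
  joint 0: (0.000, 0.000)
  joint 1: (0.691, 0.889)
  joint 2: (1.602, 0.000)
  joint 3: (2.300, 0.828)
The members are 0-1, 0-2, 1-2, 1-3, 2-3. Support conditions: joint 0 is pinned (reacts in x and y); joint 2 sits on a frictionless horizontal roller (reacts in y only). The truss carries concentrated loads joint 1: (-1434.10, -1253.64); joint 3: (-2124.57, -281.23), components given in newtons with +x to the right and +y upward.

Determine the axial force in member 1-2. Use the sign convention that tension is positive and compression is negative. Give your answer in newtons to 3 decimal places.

N=4 nodes, M=5 members, R=3 reactions → 2N=8, M+R=8
member 0 (0-1): L=1.1260, (cx,cy)=(0.6137,0.7895)
member 1 (0-2): L=1.6020, (cx,cy)=(1.0000,0.0000)
member 2 (1-2): L=1.2729, (cx,cy)=(0.7157,-0.6984)
member 3 (1-3): L=1.6102, (cx,cy)=(0.9993,-0.0379)
member 4 (2-3): L=1.0830, (cx,cy)=(0.6445,0.7646)
solve A·x = −loads:
  F[0-1] = -3146.4843 N (compression)
  F[0-2] = -1627.6895 N (compression)
  F[1-2] = +1861.3481 N (tension)
  F[1-3] = -1830.3534 N (compression)
  F[2-3] = -458.5184 N (compression)
  Rx@0 = +3558.6700 N
  Ry@0 = +2484.2861 N
  Ry@2 = -949.4161 N

1861.348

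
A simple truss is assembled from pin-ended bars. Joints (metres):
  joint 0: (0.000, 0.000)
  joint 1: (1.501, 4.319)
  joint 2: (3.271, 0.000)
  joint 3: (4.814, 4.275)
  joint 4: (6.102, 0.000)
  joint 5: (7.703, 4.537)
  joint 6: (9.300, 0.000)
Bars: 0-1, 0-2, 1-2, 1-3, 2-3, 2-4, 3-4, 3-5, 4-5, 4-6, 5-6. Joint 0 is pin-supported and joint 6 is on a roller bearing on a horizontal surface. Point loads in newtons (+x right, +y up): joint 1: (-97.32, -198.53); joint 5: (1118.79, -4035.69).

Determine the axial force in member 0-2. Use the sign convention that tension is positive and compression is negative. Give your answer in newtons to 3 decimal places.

N=7 nodes, M=11 members, R=3 reactions → 2N=14, M+R=14
member 0 (0-1): L=4.5724, (cx,cy)=(0.3283,0.9446)
member 1 (0-2): L=3.2710, (cx,cy)=(1.0000,0.0000)
member 2 (1-2): L=4.6676, (cx,cy)=(0.3792,-0.9253)
member 3 (1-3): L=3.3133, (cx,cy)=(0.9999,-0.0133)
member 4 (2-3): L=4.5449, (cx,cy)=(0.3395,0.9406)
member 5 (2-4): L=2.8310, (cx,cy)=(1.0000,0.0000)
member 6 (3-4): L=4.4648, (cx,cy)=(0.2885,-0.9575)
member 7 (3-5): L=2.9009, (cx,cy)=(0.9959,0.0903)
member 8 (4-5): L=4.8112, (cx,cy)=(0.3328,0.9430)
member 9 (4-6): L=3.1980, (cx,cy)=(1.0000,0.0000)
member 10 (5-6): L=4.8099, (cx,cy)=(0.3320,-0.9433)
solve A·x = −loads:
  F[0-1] = -379.9491 N (compression)
  F[0-2] = +1146.1977 N (tension)
  F[1-2] = +174.6513 N (tension)
  F[1-3] = -93.6452 N (compression)
  F[2-3] = -171.8113 N (compression)
  F[2-4] = +1270.7566 N (tension)
  F[3-4] = +149.0183 N (tension)
  F[3-5] = -195.7551 N (compression)
  F[4-5] = -151.3060 N (compression)
  F[4-6] = +1364.0945 N (tension)
  F[5-6] = -4108.3952 N (compression)
  Rx@0 = -1021.4700 N
  Ry@0 = +358.8933 N
  Ry@6 = +3875.3267 N

1146.198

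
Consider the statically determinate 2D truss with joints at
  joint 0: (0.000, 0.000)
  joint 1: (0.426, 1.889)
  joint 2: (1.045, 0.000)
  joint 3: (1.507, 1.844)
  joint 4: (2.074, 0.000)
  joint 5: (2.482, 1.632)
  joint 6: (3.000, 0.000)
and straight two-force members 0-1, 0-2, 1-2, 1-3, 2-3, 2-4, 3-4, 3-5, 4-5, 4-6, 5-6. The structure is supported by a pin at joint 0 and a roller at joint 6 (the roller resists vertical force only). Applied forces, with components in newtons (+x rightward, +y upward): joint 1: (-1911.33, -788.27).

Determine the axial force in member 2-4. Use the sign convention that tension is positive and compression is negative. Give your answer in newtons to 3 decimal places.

-883.790

N=7 nodes, M=11 members, R=3 reactions → 2N=14, M+R=14
member 0 (0-1): L=1.9364, (cx,cy)=(0.2200,0.9755)
member 1 (0-2): L=1.0450, (cx,cy)=(1.0000,0.0000)
member 2 (1-2): L=1.9878, (cx,cy)=(0.3114,-0.9503)
member 3 (1-3): L=1.0819, (cx,cy)=(0.9991,-0.0416)
member 4 (2-3): L=1.9010, (cx,cy)=(0.2430,0.9700)
member 5 (2-4): L=1.0290, (cx,cy)=(1.0000,0.0000)
member 6 (3-4): L=1.9292, (cx,cy)=(0.2939,-0.9558)
member 7 (3-5): L=0.9978, (cx,cy)=(0.9772,-0.2125)
member 8 (4-5): L=1.6822, (cx,cy)=(0.2425,0.9701)
member 9 (4-6): L=0.9260, (cx,cy)=(1.0000,0.0000)
member 10 (5-6): L=1.7122, (cx,cy)=(0.3025,-0.9531)
solve A·x = −loads:
  F[0-1] = -1927.0456 N (compression)
  F[0-2] = -1487.3965 N (compression)
  F[1-2] = +1098.5054 N (tension)
  F[1-3] = +1146.3202 N (tension)
  F[2-3] = -1076.1532 N (compression)
  F[2-4] = -883.7900 N (compression)
  F[3-4] = +1008.3739 N (tension)
  F[3-5] = +601.1510 N (tension)
  F[4-5] = -993.5026 N (compression)
  F[4-6] = -346.4653 N (compression)
  F[5-6] = +1145.2317 N (tension)
  Rx@0 = +1911.3300 N
  Ry@0 = +1879.8364 N
  Ry@6 = -1091.5665 N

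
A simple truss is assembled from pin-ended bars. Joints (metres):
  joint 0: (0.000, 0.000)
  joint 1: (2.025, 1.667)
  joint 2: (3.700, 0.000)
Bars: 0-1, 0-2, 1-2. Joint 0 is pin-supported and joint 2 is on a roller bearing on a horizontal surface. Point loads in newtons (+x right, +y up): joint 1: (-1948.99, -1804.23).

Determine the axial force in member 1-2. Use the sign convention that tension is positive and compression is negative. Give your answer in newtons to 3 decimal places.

N=3 nodes, M=3 members, R=3 reactions → 2N=6, M+R=6
member 0 (0-1): L=2.6229, (cx,cy)=(0.7721,0.6356)
member 1 (0-2): L=3.7000, (cx,cy)=(1.0000,0.0000)
member 2 (1-2): L=2.3632, (cx,cy)=(0.7088,-0.7054)
solve A·x = −loads:
  F[0-1] = -2666.7477 N (compression)
  F[0-2] = +109.8760 N (tension)
  F[1-2] = -155.0175 N (compression)
  Rx@0 = +1948.9900 N
  Ry@0 = +1694.8788 N
  Ry@2 = +109.3512 N

-155.017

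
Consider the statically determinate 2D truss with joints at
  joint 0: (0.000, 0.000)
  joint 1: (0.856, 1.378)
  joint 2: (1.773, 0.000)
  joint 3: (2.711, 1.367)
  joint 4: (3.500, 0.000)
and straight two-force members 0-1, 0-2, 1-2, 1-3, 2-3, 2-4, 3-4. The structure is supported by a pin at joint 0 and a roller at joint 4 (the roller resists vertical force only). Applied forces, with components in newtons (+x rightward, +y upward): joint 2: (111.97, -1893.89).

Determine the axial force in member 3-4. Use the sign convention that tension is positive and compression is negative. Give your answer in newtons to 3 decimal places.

-1107.725

N=5 nodes, M=7 members, R=3 reactions → 2N=10, M+R=10
member 0 (0-1): L=1.6222, (cx,cy)=(0.5277,0.8494)
member 1 (0-2): L=1.7730, (cx,cy)=(1.0000,0.0000)
member 2 (1-2): L=1.6552, (cx,cy)=(0.5540,-0.8325)
member 3 (1-3): L=1.8550, (cx,cy)=(1.0000,-0.0059)
member 4 (2-3): L=1.6579, (cx,cy)=(0.5658,0.8246)
member 5 (2-4): L=1.7270, (cx,cy)=(1.0000,0.0000)
member 6 (3-4): L=1.5784, (cx,cy)=(0.4999,-0.8661)
solve A·x = −loads:
  F[0-1] = -1100.1234 N (compression)
  F[0-2] = +692.4718 N (tension)
  F[1-2] = +1131.1003 N (tension)
  F[1-3] = -1207.1559 N (compression)
  F[2-3] = +1154.8482 N (tension)
  F[2-4] = +553.7375 N (tension)
  F[3-4] = -1107.7254 N (compression)
  Rx@0 = -111.9700 N
  Ry@0 = +934.4994 N
  Ry@4 = +959.3906 N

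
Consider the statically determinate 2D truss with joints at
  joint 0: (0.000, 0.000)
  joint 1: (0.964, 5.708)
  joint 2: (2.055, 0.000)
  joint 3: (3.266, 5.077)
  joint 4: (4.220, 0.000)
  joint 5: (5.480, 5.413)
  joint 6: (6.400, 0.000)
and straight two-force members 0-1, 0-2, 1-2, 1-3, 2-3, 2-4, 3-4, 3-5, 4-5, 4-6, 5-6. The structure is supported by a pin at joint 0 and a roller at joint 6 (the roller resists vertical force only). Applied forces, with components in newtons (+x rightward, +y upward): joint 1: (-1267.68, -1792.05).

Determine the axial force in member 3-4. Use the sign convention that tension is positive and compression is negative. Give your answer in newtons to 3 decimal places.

N=7 nodes, M=11 members, R=3 reactions → 2N=14, M+R=14
member 0 (0-1): L=5.7888, (cx,cy)=(0.1665,0.9860)
member 1 (0-2): L=2.0550, (cx,cy)=(1.0000,0.0000)
member 2 (1-2): L=5.8113, (cx,cy)=(0.1877,-0.9822)
member 3 (1-3): L=2.3869, (cx,cy)=(0.9644,-0.2644)
member 4 (2-3): L=5.2194, (cx,cy)=(0.2320,0.9727)
member 5 (2-4): L=2.1650, (cx,cy)=(1.0000,0.0000)
member 6 (3-4): L=5.1659, (cx,cy)=(0.1847,-0.9828)
member 7 (3-5): L=2.2394, (cx,cy)=(0.9887,0.1500)
member 8 (4-5): L=5.5577, (cx,cy)=(0.2267,0.9740)
member 9 (4-6): L=2.1800, (cx,cy)=(1.0000,0.0000)
member 10 (5-6): L=5.4906, (cx,cy)=(0.1676,-0.9859)
solve A·x = −loads:
  F[0-1] = -2690.2998 N (compression)
  F[0-2] = -819.6709 N (compression)
  F[1-2] = +683.3187 N (tension)
  F[1-3] = +716.8905 N (tension)
  F[2-3] = -689.9978 N (compression)
  F[2-4] = -531.2951 N (compression)
  F[3-4] = +931.2330 N (tension)
  F[3-5] = +363.4347 N (tension)
  F[4-5] = -939.6832 N (compression)
  F[4-6] = -146.2830 N (compression)
  F[5-6] = +873.0273 N (tension)
  Rx@0 = +1267.6800 N
  Ry@0 = +2652.7346 N
  Ry@6 = -860.6846 N

931.233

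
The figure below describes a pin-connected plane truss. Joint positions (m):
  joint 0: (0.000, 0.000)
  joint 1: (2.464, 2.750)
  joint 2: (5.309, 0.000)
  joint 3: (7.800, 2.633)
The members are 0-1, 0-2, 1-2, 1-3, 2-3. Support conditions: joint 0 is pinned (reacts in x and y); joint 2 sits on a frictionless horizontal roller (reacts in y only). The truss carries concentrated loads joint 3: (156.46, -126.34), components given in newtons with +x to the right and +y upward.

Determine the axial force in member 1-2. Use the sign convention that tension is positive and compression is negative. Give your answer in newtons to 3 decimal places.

-205.473

N=4 nodes, M=5 members, R=3 reactions → 2N=8, M+R=8
member 0 (0-1): L=3.6924, (cx,cy)=(0.6673,0.7448)
member 1 (0-2): L=5.3090, (cx,cy)=(1.0000,0.0000)
member 2 (1-2): L=3.9568, (cx,cy)=(0.7190,-0.6950)
member 3 (1-3): L=5.3373, (cx,cy)=(0.9998,-0.0219)
member 4 (2-3): L=3.6246, (cx,cy)=(0.6872,0.7264)
solve A·x = −loads:
  F[0-1] = +183.7814 N (tension)
  F[0-2] = +33.8195 N (tension)
  F[1-2] = -205.4732 N (compression)
  F[1-3] = +270.4426 N (tension)
  F[2-3] = -165.7594 N (compression)
  Rx@0 = -156.4600 N
  Ry@0 = -136.8755 N
  Ry@2 = +263.2155 N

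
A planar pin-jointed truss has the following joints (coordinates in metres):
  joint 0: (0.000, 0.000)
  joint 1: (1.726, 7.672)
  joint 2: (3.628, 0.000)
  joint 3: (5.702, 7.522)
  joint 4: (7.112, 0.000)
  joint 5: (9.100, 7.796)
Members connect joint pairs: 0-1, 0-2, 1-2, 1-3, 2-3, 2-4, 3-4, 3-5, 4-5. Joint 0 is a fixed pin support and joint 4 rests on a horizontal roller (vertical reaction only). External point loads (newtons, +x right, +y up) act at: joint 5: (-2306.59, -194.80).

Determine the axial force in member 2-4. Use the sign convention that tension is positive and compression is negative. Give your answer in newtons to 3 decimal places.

N=6 nodes, M=9 members, R=3 reactions → 2N=12, M+R=12
member 0 (0-1): L=7.8638, (cx,cy)=(0.2195,0.9756)
member 1 (0-2): L=3.6280, (cx,cy)=(1.0000,0.0000)
member 2 (1-2): L=7.9043, (cx,cy)=(0.2406,-0.9706)
member 3 (1-3): L=3.9788, (cx,cy)=(0.9993,-0.0377)
member 4 (2-3): L=7.8027, (cx,cy)=(0.2658,0.9640)
member 5 (2-4): L=3.4840, (cx,cy)=(1.0000,0.0000)
member 6 (3-4): L=7.6530, (cx,cy)=(0.1842,-0.9829)
member 7 (3-5): L=3.4090, (cx,cy)=(0.9968,0.0804)
member 8 (4-5): L=8.0455, (cx,cy)=(0.2471,0.9690)
solve A·x = −loads:
  F[0-1] = -2535.8107 N (compression)
  F[0-2] = -1750.0100 N (compression)
  F[1-2] = +2594.7711 N (tension)
  F[1-3] = -1181.7999 N (compression)
  F[2-3] = -2612.5096 N (compression)
  F[2-4] = -431.2101 N (compression)
  F[3-4] = +2328.0201 N (tension)
  F[3-5] = -2311.7764 N (compression)
  F[4-5] = -9.2792 N (compression)
  Rx@0 = +2306.5900 N
  Ry@0 = +2473.9754 N
  Ry@4 = -2279.1754 N

-431.210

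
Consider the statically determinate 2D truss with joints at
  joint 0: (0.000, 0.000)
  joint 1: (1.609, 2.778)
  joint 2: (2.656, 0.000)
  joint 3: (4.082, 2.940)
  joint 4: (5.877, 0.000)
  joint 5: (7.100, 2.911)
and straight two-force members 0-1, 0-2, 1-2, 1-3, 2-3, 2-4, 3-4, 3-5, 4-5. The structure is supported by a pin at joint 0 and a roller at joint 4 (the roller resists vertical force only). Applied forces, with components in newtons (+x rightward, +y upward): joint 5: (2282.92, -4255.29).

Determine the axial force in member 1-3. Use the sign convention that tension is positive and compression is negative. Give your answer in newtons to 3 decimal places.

N=6 nodes, M=9 members, R=3 reactions → 2N=12, M+R=12
member 0 (0-1): L=3.2103, (cx,cy)=(0.5012,0.8653)
member 1 (0-2): L=2.6560, (cx,cy)=(1.0000,0.0000)
member 2 (1-2): L=2.9688, (cx,cy)=(0.3527,-0.9357)
member 3 (1-3): L=2.4783, (cx,cy)=(0.9979,0.0654)
member 4 (2-3): L=3.2676, (cx,cy)=(0.4364,0.8997)
member 5 (2-4): L=3.2210, (cx,cy)=(1.0000,0.0000)
member 6 (3-4): L=3.4447, (cx,cy)=(0.5211,-0.8535)
member 7 (3-5): L=3.0181, (cx,cy)=(1.0000,-0.0096)
member 8 (4-5): L=3.1575, (cx,cy)=(0.3873,0.9219)
solve A·x = −loads:
  F[0-1] = +2330.0843 N (tension)
  F[0-2] = +1115.0914 N (tension)
  F[1-2] = -2023.0493 N (compression)
  F[1-3] = +1885.3365 N (tension)
  F[2-3] = +2103.9892 N (tension)
  F[2-4] = -516.5834 N (compression)
  F[3-4] = -2408.0446 N (compression)
  F[3-5] = +4054.5170 N (tension)
  F[4-5] = -4573.3300 N (compression)
  Rx@0 = -2282.9200 N
  Ry@0 = -2016.3008 N
  Ry@4 = +6271.5908 N

1885.336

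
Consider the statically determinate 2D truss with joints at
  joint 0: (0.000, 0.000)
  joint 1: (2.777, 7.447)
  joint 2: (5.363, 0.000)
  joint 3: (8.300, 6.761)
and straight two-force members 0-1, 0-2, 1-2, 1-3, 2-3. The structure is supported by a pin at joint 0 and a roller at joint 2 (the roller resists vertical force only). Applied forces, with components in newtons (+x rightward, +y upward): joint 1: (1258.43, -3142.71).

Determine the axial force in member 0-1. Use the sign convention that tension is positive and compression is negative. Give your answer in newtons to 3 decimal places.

N=4 nodes, M=5 members, R=3 reactions → 2N=8, M+R=8
member 0 (0-1): L=7.9479, (cx,cy)=(0.3494,0.9370)
member 1 (0-2): L=5.3630, (cx,cy)=(1.0000,0.0000)
member 2 (1-2): L=7.8832, (cx,cy)=(0.3280,-0.9447)
member 3 (1-3): L=5.5654, (cx,cy)=(0.9924,-0.1233)
member 4 (2-3): L=7.3714, (cx,cy)=(0.3984,0.9172)
solve A·x = −loads:
  F[0-1] = +247.6582 N (tension)
  F[0-2] = +1171.8984 N (tension)
  F[1-2] = -3572.4426 N (compression)
  F[1-3] = +0.0000 N (tension)
  F[2-3] = -0.0000 N (compression)
  Rx@0 = -1258.4300 N
  Ry@0 = -232.0493 N
  Ry@2 = +3374.7593 N

247.658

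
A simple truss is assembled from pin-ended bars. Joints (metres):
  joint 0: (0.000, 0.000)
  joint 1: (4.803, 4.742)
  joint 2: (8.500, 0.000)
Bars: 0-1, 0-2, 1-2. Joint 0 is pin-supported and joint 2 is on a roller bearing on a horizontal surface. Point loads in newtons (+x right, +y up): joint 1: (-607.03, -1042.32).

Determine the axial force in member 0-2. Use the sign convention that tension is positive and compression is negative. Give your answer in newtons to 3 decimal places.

N=3 nodes, M=3 members, R=3 reactions → 2N=6, M+R=6
member 0 (0-1): L=6.7495, (cx,cy)=(0.7116,0.7026)
member 1 (0-2): L=8.5000, (cx,cy)=(1.0000,0.0000)
member 2 (1-2): L=6.0129, (cx,cy)=(0.6148,-0.7886)
solve A·x = −loads:
  F[0-1] = -1127.2831 N (compression)
  F[0-2] = +195.1573 N (tension)
  F[1-2] = -317.4065 N (compression)
  Rx@0 = +607.0300 N
  Ry@0 = +791.9992 N
  Ry@2 = +250.3208 N

195.157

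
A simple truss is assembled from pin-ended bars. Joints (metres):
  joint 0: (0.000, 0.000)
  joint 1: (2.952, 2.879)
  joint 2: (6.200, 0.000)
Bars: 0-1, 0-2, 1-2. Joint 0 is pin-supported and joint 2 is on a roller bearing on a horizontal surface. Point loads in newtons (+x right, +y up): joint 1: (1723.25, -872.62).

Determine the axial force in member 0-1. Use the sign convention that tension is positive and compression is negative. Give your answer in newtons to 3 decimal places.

N=3 nodes, M=3 members, R=3 reactions → 2N=6, M+R=6
member 0 (0-1): L=4.1235, (cx,cy)=(0.7159,0.6982)
member 1 (0-2): L=6.2000, (cx,cy)=(1.0000,0.0000)
member 2 (1-2): L=4.3403, (cx,cy)=(0.7483,-0.6633)
solve A·x = −loads:
  F[0-1] = +491.3483 N (tension)
  F[0-2] = +1371.4922 N (tension)
  F[1-2] = -1832.7211 N (compression)
  Rx@0 = -1723.2500 N
  Ry@0 = -343.0592 N
  Ry@2 = +1215.6792 N

491.348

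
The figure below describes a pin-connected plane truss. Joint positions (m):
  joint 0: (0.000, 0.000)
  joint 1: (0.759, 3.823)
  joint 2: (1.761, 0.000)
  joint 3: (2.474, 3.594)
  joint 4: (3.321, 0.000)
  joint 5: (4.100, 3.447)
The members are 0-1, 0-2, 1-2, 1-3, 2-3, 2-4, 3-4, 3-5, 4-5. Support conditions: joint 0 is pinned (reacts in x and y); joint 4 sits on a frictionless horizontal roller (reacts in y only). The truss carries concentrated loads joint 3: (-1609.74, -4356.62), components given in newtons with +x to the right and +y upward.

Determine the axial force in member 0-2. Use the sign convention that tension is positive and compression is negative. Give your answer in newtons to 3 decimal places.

N=6 nodes, M=9 members, R=3 reactions → 2N=12, M+R=12
member 0 (0-1): L=3.8976, (cx,cy)=(0.1947,0.9809)
member 1 (0-2): L=1.7610, (cx,cy)=(1.0000,0.0000)
member 2 (1-2): L=3.9521, (cx,cy)=(0.2535,-0.9673)
member 3 (1-3): L=1.7302, (cx,cy)=(0.9912,-0.1324)
member 4 (2-3): L=3.6640, (cx,cy)=(0.1946,0.9809)
member 5 (2-4): L=1.5600, (cx,cy)=(1.0000,0.0000)
member 6 (3-4): L=3.6925, (cx,cy)=(0.2294,-0.9733)
member 7 (3-5): L=1.6326, (cx,cy)=(0.9959,-0.0900)
member 8 (4-5): L=3.5339, (cx,cy)=(0.2204,0.9754)
solve A·x = −loads:
  F[0-1] = -2908.8833 N (compression)
  F[0-2] = -1043.2803 N (compression)
  F[1-2] = +3137.5679 N (tension)
  F[1-3] = -1374.0282 N (compression)
  F[2-3] = -3094.2014 N (compression)
  F[2-4] = +354.3129 N (tension)
  F[3-4] = -1544.6108 N (compression)
  F[3-5] = -0.0000 N (compression)
  F[4-5] = +0.0000 N (tension)
  Rx@0 = +1609.7400 N
  Ry@0 = +2853.1956 N
  Ry@4 = +1503.4244 N

-1043.280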